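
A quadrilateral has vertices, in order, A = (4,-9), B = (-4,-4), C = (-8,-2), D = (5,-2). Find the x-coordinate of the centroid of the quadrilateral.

Apply Gauss's area formula. First the cross-terms c_i = x_i·y_{i+1} − x_{i+1}·y_i:
  -52, -24, 26, -37  ⇒  2A = -87, A = -43.5.
Then Σ (x_i + x_{i+1})·c_i = -123, so x̄ = -123 / (6·(-43.5)) = 41/87.

41/87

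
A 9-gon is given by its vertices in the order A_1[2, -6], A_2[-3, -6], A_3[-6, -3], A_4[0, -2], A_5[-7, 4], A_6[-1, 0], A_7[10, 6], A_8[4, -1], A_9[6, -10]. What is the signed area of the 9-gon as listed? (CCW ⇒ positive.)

-72.5

Apply Gauss's area formula: 2A = Σ (x_i·y_{i+1} − x_{i+1}·y_i), indices taken mod 9.
A_1→A_2: (2)(-6) − (-3)(-6) = -30
A_2→A_3: (-3)(-3) − (-6)(-6) = -27
A_3→A_4: (-6)(-2) − (0)(-3) = 12
A_4→A_5: (0)(4) − (-7)(-2) = -14
A_5→A_6: (-7)(0) − (-1)(4) = 4
A_6→A_7: (-1)(6) − (10)(0) = -6
A_7→A_8: (10)(-1) − (4)(6) = -34
A_8→A_9: (4)(-10) − (6)(-1) = -34
A_9→A_1: (6)(-6) − (2)(-10) = -16
Σ = -145
Signed area = Σ/2 = -72.5 (negative ⇒ clockwise traversal).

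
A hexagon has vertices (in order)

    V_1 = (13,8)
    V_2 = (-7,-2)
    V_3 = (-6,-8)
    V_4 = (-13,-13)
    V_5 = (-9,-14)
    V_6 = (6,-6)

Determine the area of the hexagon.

188.5

Apply Gauss's area formula: 2A = Σ (x_i·y_{i+1} − x_{i+1}·y_i), indices taken mod 6.
Σ = (30) + (44) + (-26) + (65) + (138) + (126) = 377
Area = |Σ|/2 = 188.5.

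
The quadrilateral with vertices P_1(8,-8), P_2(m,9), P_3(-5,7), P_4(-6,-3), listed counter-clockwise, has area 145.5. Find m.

3

The doubled signed area Σ (x_i y_{i+1} − x_{i+1} y_i) is linear in m.
With m=0 it equals 246; the coefficient of m is 15 (from the two edges through P_2).
So 15·m + 246 = 2·145.5 = 291 ⇒ m = 3.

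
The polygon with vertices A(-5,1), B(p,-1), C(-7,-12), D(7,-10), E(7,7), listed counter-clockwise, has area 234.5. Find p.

Write out the shoelace sum; only the two edges meeting at B involve p:
2·Area = [((-5)·(-1) − p·1) + (p·(-12) − (-7)·(-1))] + 315
       = -13·p + 313 = 469
⇒ p = -12.

-12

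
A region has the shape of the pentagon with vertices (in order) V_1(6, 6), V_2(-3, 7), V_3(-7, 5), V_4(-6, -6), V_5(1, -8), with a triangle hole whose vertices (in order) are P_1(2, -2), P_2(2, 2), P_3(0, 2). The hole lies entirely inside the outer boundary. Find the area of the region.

133

Outer boundary:
Apply the shoelace (surveyor's) formula: 2A = Σ (x_i·y_{i+1} − x_{i+1}·y_i), indices taken mod 5.
V_1→V_2: (6)(7) − (-3)(6) = 60
V_2→V_3: (-3)(5) − (-7)(7) = 34
V_3→V_4: (-7)(-6) − (-6)(5) = 72
V_4→V_5: (-6)(-8) − (1)(-6) = 54
V_5→V_1: (1)(6) − (6)(-8) = 54
Σ = 274
Area = |Σ|/2 = 137.
Hole:
Σ = (8) + (4) + (-4) = 8
Area = |Σ|/2 = 4.
Net area = 137 − 4 = 133.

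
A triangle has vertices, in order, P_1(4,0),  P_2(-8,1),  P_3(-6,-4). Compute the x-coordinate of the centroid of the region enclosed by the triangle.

Apply the shoelace (surveyor's) formula. First the cross-terms c_i = x_i·y_{i+1} − x_{i+1}·y_i:
  4, 38, 16  ⇒  2A = 58, A = 29.
Then Σ (x_i + x_{i+1})·c_i = -580, so x̄ = -580 / (6·29) = -10/3.

-10/3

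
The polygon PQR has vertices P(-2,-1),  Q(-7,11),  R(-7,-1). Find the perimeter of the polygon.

|PQ| = √((-5)² + (12)²) = √169 = 13
|QR| = √((0)² + (-12)²) = √144 = 12
|RP| = √((5)² + (0)²) = √25 = 5
Perimeter = 13 + 12 + 5 = 30.

30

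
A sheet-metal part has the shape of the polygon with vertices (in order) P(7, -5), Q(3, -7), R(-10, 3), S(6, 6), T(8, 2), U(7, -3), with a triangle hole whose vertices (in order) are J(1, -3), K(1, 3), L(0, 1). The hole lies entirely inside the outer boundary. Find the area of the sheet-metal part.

127.5

Outer boundary:
P→Q: (7)(-7) − (3)(-5) = -34
Q→R: (3)(3) − (-10)(-7) = -61
R→S: (-10)(6) − (6)(3) = -78
S→T: (6)(2) − (8)(6) = -36
T→U: (8)(-3) − (7)(2) = -38
U→P: (7)(-5) − (7)(-3) = -14
Σ = -261
Area = |Σ|/2 = 130.5.
Hole:
Σ = (6) + (1) + (-1) = 6
Area = |Σ|/2 = 3.
Net area = 130.5 − 3 = 127.5.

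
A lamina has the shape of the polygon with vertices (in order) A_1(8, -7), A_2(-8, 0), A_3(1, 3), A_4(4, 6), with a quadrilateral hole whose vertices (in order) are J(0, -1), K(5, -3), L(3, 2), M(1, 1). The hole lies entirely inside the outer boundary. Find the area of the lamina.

Outer boundary:
Apply the surveyor's formula: 2A = Σ (x_i·y_{i+1} − x_{i+1}·y_i), indices taken mod 4.
Σ = (-56) + (-24) + (-6) + (-76) = -162
Area = |Σ|/2 = 81.
Hole:
Apply the shoelace (surveyor's) formula: 2A = Σ (x_i·y_{i+1} − x_{i+1}·y_i), indices taken mod 4.
Σ = (5) + (19) + (1) + (-1) = 24
Area = |Σ|/2 = 12.
Net area = 81 − 12 = 69.

69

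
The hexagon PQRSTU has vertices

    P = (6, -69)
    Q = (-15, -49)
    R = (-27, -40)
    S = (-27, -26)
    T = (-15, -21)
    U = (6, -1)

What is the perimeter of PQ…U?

168

|PQ| = √((-21)² + (20)²) = √841 = 29
|QR| = √((-12)² + (9)²) = √225 = 15
|RS| = √((0)² + (14)²) = √196 = 14
|ST| = √((12)² + (5)²) = √169 = 13
|TU| = √((21)² + (20)²) = √841 = 29
|UP| = √((0)² + (-68)²) = √4624 = 68
Perimeter = 29 + 15 + 14 + 13 + 29 + 68 = 168.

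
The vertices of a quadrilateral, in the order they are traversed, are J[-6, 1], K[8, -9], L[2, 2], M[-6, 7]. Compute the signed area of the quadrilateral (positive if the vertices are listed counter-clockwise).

Σ = (46) + (34) + (26) + (36) = 142
Signed area = Σ/2 = 71 (positive ⇒ counter-clockwise traversal).

71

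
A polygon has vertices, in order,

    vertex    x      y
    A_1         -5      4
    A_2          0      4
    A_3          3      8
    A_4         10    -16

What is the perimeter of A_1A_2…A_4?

60

|A_1A_2| = √((5)² + (0)²) = √25 = 5
|A_2A_3| = √((3)² + (4)²) = √25 = 5
|A_3A_4| = √((7)² + (-24)²) = √625 = 25
|A_4A_1| = √((-15)² + (20)²) = √625 = 25
Perimeter = 5 + 5 + 25 + 25 = 60.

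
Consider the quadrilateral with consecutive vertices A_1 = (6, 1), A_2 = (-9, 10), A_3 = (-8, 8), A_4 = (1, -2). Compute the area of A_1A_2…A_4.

A_1→A_2: (6)(10) − (-9)(1) = 69
A_2→A_3: (-9)(8) − (-8)(10) = 8
A_3→A_4: (-8)(-2) − (1)(8) = 8
A_4→A_1: (1)(1) − (6)(-2) = 13
Σ = 98
Area = |Σ|/2 = 49.

49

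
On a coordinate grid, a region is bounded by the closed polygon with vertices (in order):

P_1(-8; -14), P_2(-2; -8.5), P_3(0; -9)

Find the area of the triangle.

Apply the shoelace formula: 2A = Σ (x_i·y_{i+1} − x_{i+1}·y_i), indices taken mod 3.
Σ = (40) + (18) + (-72) = -14
Area = |Σ|/2 = 7.

7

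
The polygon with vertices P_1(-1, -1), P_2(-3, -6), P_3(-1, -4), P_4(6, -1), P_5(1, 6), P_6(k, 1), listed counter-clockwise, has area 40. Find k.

-1

The doubled signed area Σ (x_i y_{i+1} − x_{i+1} y_i) is linear in k.
With k=0 it equals 73; the coefficient of k is -7 (from the two edges through P_6).
So -7·k + 73 = 2·40 = 80 ⇒ k = -1.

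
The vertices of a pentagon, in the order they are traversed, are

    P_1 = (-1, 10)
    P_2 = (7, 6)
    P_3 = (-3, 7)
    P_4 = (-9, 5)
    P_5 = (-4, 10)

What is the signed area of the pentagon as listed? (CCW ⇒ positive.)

Apply the shoelace formula: 2A = Σ (x_i·y_{i+1} − x_{i+1}·y_i), indices taken mod 5.
Σ = (-76) + (67) + (48) + (-70) + (-30) = -61
Signed area = Σ/2 = -30.5 (negative ⇒ clockwise traversal).

-30.5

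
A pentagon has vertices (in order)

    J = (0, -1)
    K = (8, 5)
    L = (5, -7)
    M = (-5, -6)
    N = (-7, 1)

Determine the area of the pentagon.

89

Σ = (8) + (-81) + (-65) + (-47) + (7) = -178
Area = |Σ|/2 = 89.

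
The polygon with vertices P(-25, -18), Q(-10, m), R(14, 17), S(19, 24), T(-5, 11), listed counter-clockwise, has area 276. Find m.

Write out the shoelace sum; only the two edges meeting at Q involve m:
2·Area = [((-25)·m − (-10)·(-18)) + ((-10)·17 − 14·m)] + 707
       = -39·m + 357 = 552
⇒ m = -5.

-5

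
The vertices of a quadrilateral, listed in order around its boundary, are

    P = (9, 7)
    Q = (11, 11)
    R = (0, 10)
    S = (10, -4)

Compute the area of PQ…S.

Apply the shoelace (surveyor's) formula: 2A = Σ (x_i·y_{i+1} − x_{i+1}·y_i), indices taken mod 4.
Σ = (22) + (110) + (-100) + (106) = 138
Area = |Σ|/2 = 69.

69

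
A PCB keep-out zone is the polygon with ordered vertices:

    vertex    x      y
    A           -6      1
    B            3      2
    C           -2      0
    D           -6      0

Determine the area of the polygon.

8.5

Σ = (-15) + (4) + (0) + (-6) = -17
Area = |Σ|/2 = 8.5.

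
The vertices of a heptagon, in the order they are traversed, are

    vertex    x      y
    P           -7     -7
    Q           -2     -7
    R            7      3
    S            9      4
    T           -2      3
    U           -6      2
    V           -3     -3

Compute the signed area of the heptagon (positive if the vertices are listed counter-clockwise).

Apply Gauss's area formula: 2A = Σ (x_i·y_{i+1} − x_{i+1}·y_i), indices taken mod 7.
P→Q: (-7)(-7) − (-2)(-7) = 35
Q→R: (-2)(3) − (7)(-7) = 43
R→S: (7)(4) − (9)(3) = 1
S→T: (9)(3) − (-2)(4) = 35
T→U: (-2)(2) − (-6)(3) = 14
U→V: (-6)(-3) − (-3)(2) = 24
V→P: (-3)(-7) − (-7)(-3) = 0
Σ = 152
Signed area = Σ/2 = 76 (positive ⇒ counter-clockwise traversal).

76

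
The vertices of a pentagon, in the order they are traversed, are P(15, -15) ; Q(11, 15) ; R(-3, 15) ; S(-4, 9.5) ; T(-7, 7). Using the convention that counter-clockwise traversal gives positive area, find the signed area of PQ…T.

Σ = (390) + (210) + (31.5) + (38.5) + (0) = 670
Signed area = Σ/2 = 335 (positive ⇒ counter-clockwise traversal).

335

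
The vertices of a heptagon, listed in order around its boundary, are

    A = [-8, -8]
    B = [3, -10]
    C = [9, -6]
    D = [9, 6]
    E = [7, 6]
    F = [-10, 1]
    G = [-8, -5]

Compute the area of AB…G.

222.5

Apply the surveyor's formula: 2A = Σ (x_i·y_{i+1} − x_{i+1}·y_i), indices taken mod 7.
A→B: (-8)(-10) − (3)(-8) = 104
B→C: (3)(-6) − (9)(-10) = 72
C→D: (9)(6) − (9)(-6) = 108
D→E: (9)(6) − (7)(6) = 12
E→F: (7)(1) − (-10)(6) = 67
F→G: (-10)(-5) − (-8)(1) = 58
G→A: (-8)(-8) − (-8)(-5) = 24
Σ = 445
Area = |Σ|/2 = 222.5.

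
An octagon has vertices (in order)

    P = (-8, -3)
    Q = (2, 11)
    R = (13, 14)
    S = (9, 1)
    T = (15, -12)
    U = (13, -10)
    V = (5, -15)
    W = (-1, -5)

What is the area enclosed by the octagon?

Apply Gauss's area formula: 2A = Σ (x_i·y_{i+1} − x_{i+1}·y_i), indices taken mod 8.
P→Q: (-8)(11) − (2)(-3) = -82
Q→R: (2)(14) − (13)(11) = -115
R→S: (13)(1) − (9)(14) = -113
S→T: (9)(-12) − (15)(1) = -123
T→U: (15)(-10) − (13)(-12) = 6
U→V: (13)(-15) − (5)(-10) = -145
V→W: (5)(-5) − (-1)(-15) = -40
W→P: (-1)(-3) − (-8)(-5) = -37
Σ = -649
Area = |Σ|/2 = 324.5.

324.5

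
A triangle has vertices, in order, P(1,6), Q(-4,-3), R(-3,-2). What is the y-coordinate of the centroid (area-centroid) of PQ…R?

Apply the shoelace (surveyor's) formula. First the cross-terms c_i = x_i·y_{i+1} − x_{i+1}·y_i:
  21, -1, -16  ⇒  2A = 4, A = 2.
Then Σ (y_i + y_{i+1})·c_i = 4, so ȳ = 4 / (6·2) = 1/3.

1/3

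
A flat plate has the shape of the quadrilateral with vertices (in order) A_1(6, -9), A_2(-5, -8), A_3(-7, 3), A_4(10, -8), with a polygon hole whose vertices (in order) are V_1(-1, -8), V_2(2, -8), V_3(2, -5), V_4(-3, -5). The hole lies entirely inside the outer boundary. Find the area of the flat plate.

Outer boundary:
Cross-terms: -93, -71, 26, -42  ⇒  Σ = -180
Area = |Σ|/2 = 90.
Hole:
Apply Gauss's area formula: 2A = Σ (x_i·y_{i+1} − x_{i+1}·y_i), indices taken mod 4.
V_1→V_2: (-1)(-8) − (2)(-8) = 24
V_2→V_3: (2)(-5) − (2)(-8) = 6
V_3→V_4: (2)(-5) − (-3)(-5) = -25
V_4→V_1: (-3)(-8) − (-1)(-5) = 19
Σ = 24
Area = |Σ|/2 = 12.
Net area = 90 − 12 = 78.

78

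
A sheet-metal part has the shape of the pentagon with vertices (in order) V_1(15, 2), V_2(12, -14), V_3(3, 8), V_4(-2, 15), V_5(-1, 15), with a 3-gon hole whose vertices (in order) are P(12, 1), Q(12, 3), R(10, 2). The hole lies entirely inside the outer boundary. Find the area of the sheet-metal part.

136.5

Outer boundary:
V_1→V_2: (15)(-14) − (12)(2) = -234
V_2→V_3: (12)(8) − (3)(-14) = 138
V_3→V_4: (3)(15) − (-2)(8) = 61
V_4→V_5: (-2)(15) − (-1)(15) = -15
V_5→V_1: (-1)(2) − (15)(15) = -227
Σ = -277
Area = |Σ|/2 = 138.5.
Hole:
Apply the shoelace (surveyor's) formula: 2A = Σ (x_i·y_{i+1} − x_{i+1}·y_i), indices taken mod 3.
P→Q: (12)(3) − (12)(1) = 24
Q→R: (12)(2) − (10)(3) = -6
R→P: (10)(1) − (12)(2) = -14
Σ = 4
Area = |Σ|/2 = 2.
Net area = 138.5 − 2 = 136.5.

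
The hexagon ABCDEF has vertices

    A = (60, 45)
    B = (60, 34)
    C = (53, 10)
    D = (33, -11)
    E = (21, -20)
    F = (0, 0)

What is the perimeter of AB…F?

|AB| = √((0)² + (-11)²) = √121 = 11
|BC| = √((-7)² + (-24)²) = √625 = 25
|CD| = √((-20)² + (-21)²) = √841 = 29
|DE| = √((-12)² + (-9)²) = √225 = 15
|EF| = √((-21)² + (20)²) = √841 = 29
|FA| = √((60)² + (45)²) = √5625 = 75
Perimeter = 11 + 25 + 29 + 15 + 29 + 75 = 184.

184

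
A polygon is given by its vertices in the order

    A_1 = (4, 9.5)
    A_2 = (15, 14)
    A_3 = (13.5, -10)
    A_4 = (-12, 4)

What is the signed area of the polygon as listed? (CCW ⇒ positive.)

-310.75

Σ = (-86.5) + (-339) + (-66) + (-130) = -621.5
Signed area = Σ/2 = -310.75 (negative ⇒ clockwise traversal).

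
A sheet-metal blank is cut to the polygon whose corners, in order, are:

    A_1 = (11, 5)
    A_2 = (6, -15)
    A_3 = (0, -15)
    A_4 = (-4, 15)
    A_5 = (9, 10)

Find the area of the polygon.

292.5

Apply Gauss's area formula: 2A = Σ (x_i·y_{i+1} − x_{i+1}·y_i), indices taken mod 5.
A_1→A_2: (11)(-15) − (6)(5) = -195
A_2→A_3: (6)(-15) − (0)(-15) = -90
A_3→A_4: (0)(15) − (-4)(-15) = -60
A_4→A_5: (-4)(10) − (9)(15) = -175
A_5→A_1: (9)(5) − (11)(10) = -65
Σ = -585
Area = |Σ|/2 = 292.5.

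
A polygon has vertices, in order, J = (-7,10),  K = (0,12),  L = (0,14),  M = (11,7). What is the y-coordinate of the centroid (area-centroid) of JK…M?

Apply the shoelace (surveyor's) formula. First the cross-terms c_i = x_i·y_{i+1} − x_{i+1}·y_i:
  -84, 0, -154, 159  ⇒  2A = -79, A = -39.5.
Then Σ (y_i + y_{i+1})·c_i = -2379, so ȳ = -2379 / (6·(-39.5)) = 793/79.

793/79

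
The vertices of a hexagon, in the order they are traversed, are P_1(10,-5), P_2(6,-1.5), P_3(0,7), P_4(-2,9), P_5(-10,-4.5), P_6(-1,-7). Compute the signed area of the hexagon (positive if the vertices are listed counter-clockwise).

Cross-terms: 15, 42, 14, 99, 65.5, 75  ⇒  Σ = 310.5
Signed area = Σ/2 = 155.25 (positive ⇒ counter-clockwise traversal).

155.25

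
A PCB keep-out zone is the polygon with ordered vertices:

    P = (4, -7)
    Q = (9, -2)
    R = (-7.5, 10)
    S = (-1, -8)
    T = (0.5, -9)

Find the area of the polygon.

122.75

Apply the shoelace (surveyor's) formula: 2A = Σ (x_i·y_{i+1} − x_{i+1}·y_i), indices taken mod 5.
Σ = (55) + (75) + (70) + (13) + (32.5) = 245.5
Area = |Σ|/2 = 122.75.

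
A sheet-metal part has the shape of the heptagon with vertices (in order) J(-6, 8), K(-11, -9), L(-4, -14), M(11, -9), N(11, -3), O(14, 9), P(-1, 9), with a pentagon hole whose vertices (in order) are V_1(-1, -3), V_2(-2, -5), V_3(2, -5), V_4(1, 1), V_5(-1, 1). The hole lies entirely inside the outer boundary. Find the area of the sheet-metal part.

Outer boundary:
Apply the surveyor's formula: 2A = Σ (x_i·y_{i+1} − x_{i+1}·y_i), indices taken mod 7.
J→K: (-6)(-9) − (-11)(8) = 142
K→L: (-11)(-14) − (-4)(-9) = 118
L→M: (-4)(-9) − (11)(-14) = 190
M→N: (11)(-3) − (11)(-9) = 66
N→O: (11)(9) − (14)(-3) = 141
O→P: (14)(9) − (-1)(9) = 135
P→J: (-1)(8) − (-6)(9) = 46
Σ = 838
Area = |Σ|/2 = 419.
Hole:
Apply the shoelace (surveyor's) formula: 2A = Σ (x_i·y_{i+1} − x_{i+1}·y_i), indices taken mod 5.
V_1→V_2: (-1)(-5) − (-2)(-3) = -1
V_2→V_3: (-2)(-5) − (2)(-5) = 20
V_3→V_4: (2)(1) − (1)(-5) = 7
V_4→V_5: (1)(1) − (-1)(1) = 2
V_5→V_1: (-1)(-3) − (-1)(1) = 4
Σ = 32
Area = |Σ|/2 = 16.
Net area = 419 − 16 = 403.

403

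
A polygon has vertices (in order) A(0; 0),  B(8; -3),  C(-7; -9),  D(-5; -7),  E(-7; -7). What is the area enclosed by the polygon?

Apply the surveyor's formula: 2A = Σ (x_i·y_{i+1} − x_{i+1}·y_i), indices taken mod 5.
Σ = (0) + (-93) + (4) + (-14) + (0) = -103
Area = |Σ|/2 = 51.5.

51.5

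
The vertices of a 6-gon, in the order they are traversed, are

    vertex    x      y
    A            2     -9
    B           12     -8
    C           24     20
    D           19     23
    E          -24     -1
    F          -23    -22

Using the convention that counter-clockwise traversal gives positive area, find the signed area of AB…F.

Apply the surveyor's formula: 2A = Σ (x_i·y_{i+1} − x_{i+1}·y_i), indices taken mod 6.
Σ = (92) + (432) + (172) + (533) + (505) + (251) = 1985
Signed area = Σ/2 = 992.5 (positive ⇒ counter-clockwise traversal).

992.5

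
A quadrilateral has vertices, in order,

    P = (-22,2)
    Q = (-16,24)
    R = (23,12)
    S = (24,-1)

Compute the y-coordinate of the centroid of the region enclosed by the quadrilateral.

Apply the surveyor's formula. First the cross-terms c_i = x_i·y_{i+1} − x_{i+1}·y_i:
  -496, -744, -311, 26  ⇒  2A = -1525, A = -762.5.
Then Σ (y_i + y_{i+1})·c_i = -43075, so ȳ = -43075 / (6·(-762.5)) = 1723/183.

1723/183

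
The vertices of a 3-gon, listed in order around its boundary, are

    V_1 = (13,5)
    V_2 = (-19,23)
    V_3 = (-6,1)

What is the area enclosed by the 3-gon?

235

Apply the surveyor's formula: 2A = Σ (x_i·y_{i+1} − x_{i+1}·y_i), indices taken mod 3.
Σ = (394) + (119) + (-43) = 470
Area = |Σ|/2 = 235.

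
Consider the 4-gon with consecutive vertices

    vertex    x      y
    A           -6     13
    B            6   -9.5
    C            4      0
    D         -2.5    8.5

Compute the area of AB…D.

34.75

Apply Gauss's area formula: 2A = Σ (x_i·y_{i+1} − x_{i+1}·y_i), indices taken mod 4.
Σ = (-21) + (38) + (34) + (18.5) = 69.5
Area = |Σ|/2 = 34.75.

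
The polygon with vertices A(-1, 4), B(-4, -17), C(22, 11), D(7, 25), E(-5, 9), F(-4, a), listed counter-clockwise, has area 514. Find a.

Write out the shoelace sum; only the two edges meeting at F involve a:
2·Area = [((-5)·a − (-4)·9) + ((-4)·4 − (-1)·a)] + 1024
       = -4·a + 1044 = 1028
⇒ a = 4.

4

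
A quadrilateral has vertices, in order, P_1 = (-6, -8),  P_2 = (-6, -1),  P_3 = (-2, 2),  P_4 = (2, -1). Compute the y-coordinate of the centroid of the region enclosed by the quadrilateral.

Apply the shoelace formula. First the cross-terms c_i = x_i·y_{i+1} − x_{i+1}·y_i:
  -42, -14, -2, -22  ⇒  2A = -80, A = -40.
Then Σ (y_i + y_{i+1})·c_i = 560, so ȳ = 560 / (6·(-40)) = -7/3.

-7/3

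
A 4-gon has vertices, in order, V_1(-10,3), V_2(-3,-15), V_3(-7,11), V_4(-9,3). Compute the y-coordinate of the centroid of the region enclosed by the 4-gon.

-41/51

Apply the shoelace (surveyor's) formula. First the cross-terms c_i = x_i·y_{i+1} − x_{i+1}·y_i:
  159, -138, 78, 3  ⇒  2A = 102, A = 51.
Then Σ (y_i + y_{i+1})·c_i = -246, so ȳ = -246 / (6·51) = -41/51.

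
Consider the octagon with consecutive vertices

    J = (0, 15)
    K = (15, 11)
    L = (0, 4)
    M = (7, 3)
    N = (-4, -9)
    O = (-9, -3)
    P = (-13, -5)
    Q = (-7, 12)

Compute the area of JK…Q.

Σ = (-225) + (60) + (-28) + (-51) + (-69) + (6) + (-191) + (-105) = -603
Area = |Σ|/2 = 301.5.

301.5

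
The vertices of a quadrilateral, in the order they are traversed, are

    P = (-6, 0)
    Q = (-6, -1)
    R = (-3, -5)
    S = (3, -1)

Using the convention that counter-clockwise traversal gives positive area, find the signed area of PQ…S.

22.5

Apply Gauss's area formula: 2A = Σ (x_i·y_{i+1} − x_{i+1}·y_i), indices taken mod 4.
P→Q: (-6)(-1) − (-6)(0) = 6
Q→R: (-6)(-5) − (-3)(-1) = 27
R→S: (-3)(-1) − (3)(-5) = 18
S→P: (3)(0) − (-6)(-1) = -6
Σ = 45
Signed area = Σ/2 = 22.5 (positive ⇒ counter-clockwise traversal).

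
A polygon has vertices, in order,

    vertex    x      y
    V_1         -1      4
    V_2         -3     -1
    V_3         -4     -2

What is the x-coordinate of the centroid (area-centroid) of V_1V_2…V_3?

-8/3

Apply the surveyor's formula. First the cross-terms c_i = x_i·y_{i+1} − x_{i+1}·y_i:
  13, 2, -18  ⇒  2A = -3, A = -1.5.
Then Σ (x_i + x_{i+1})·c_i = 24, so x̄ = 24 / (6·(-1.5)) = -8/3.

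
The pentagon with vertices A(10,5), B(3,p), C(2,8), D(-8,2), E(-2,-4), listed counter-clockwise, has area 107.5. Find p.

9

The doubled signed area Σ (x_i y_{i+1} − x_{i+1} y_i) is linear in p.
With p=0 it equals 143; the coefficient of p is 8 (from the two edges through B).
So 8·p + 143 = 2·107.5 = 215 ⇒ p = 9.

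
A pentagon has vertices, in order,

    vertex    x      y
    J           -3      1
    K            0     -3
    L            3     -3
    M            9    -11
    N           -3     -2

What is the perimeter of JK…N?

36

|JK| = √((3)² + (-4)²) = √25 = 5
|KL| = √((3)² + (0)²) = √9 = 3
|LM| = √((6)² + (-8)²) = √100 = 10
|MN| = √((-12)² + (9)²) = √225 = 15
|NJ| = √((0)² + (3)²) = √9 = 3
Perimeter = 5 + 3 + 10 + 15 + 3 = 36.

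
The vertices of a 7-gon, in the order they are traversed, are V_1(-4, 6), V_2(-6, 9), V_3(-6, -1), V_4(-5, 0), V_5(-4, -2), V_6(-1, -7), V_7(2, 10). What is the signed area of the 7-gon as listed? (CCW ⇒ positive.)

73.5

Apply the surveyor's formula: 2A = Σ (x_i·y_{i+1} − x_{i+1}·y_i), indices taken mod 7.
Σ = (0) + (60) + (-5) + (10) + (26) + (4) + (52) = 147
Signed area = Σ/2 = 73.5 (positive ⇒ counter-clockwise traversal).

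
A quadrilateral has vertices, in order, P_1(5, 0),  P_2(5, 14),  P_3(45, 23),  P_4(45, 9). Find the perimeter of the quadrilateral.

|P_1P_2| = √((0)² + (14)²) = √196 = 14
|P_2P_3| = √((40)² + (9)²) = √1681 = 41
|P_3P_4| = √((0)² + (-14)²) = √196 = 14
|P_4P_1| = √((-40)² + (-9)²) = √1681 = 41
Perimeter = 14 + 41 + 14 + 41 = 110.

110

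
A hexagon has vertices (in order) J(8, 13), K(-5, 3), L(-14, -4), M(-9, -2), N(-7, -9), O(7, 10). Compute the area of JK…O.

107

Cross-terms: 89, 62, -8, 67, -7, 11  ⇒  Σ = 214
Area = |Σ|/2 = 107.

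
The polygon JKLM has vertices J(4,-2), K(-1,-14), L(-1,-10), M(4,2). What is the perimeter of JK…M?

|JK| = √((-5)² + (-12)²) = √169 = 13
|KL| = √((0)² + (4)²) = √16 = 4
|LM| = √((5)² + (12)²) = √169 = 13
|MJ| = √((0)² + (-4)²) = √16 = 4
Perimeter = 13 + 4 + 13 + 4 = 34.

34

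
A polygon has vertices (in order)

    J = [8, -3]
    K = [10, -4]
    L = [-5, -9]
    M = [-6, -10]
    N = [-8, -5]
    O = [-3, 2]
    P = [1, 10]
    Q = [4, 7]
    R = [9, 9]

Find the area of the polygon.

Apply the shoelace (surveyor's) formula: 2A = Σ (x_i·y_{i+1} − x_{i+1}·y_i), indices taken mod 9.
Cross-terms: -2, -110, -4, -50, -31, -32, -33, -27, -99  ⇒  Σ = -388
Area = |Σ|/2 = 194.

194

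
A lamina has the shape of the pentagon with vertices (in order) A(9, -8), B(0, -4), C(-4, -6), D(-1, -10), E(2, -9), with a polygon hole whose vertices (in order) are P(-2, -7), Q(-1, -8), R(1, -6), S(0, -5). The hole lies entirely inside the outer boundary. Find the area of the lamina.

Outer boundary:
A→B: (9)(-4) − (0)(-8) = -36
B→C: (0)(-6) − (-4)(-4) = -16
C→D: (-4)(-10) − (-1)(-6) = 34
D→E: (-1)(-9) − (2)(-10) = 29
E→A: (2)(-8) − (9)(-9) = 65
Σ = 76
Area = |Σ|/2 = 38.
Hole:
Cross-terms: 9, 14, -5, -10  ⇒  Σ = 8
Area = |Σ|/2 = 4.
Net area = 38 − 4 = 34.

34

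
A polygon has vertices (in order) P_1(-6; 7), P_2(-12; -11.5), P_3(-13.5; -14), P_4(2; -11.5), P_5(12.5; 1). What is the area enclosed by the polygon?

294.125

Σ = (153) + (12.75) + (183.25) + (145.75) + (93.5) = 588.25
Area = |Σ|/2 = 294.125.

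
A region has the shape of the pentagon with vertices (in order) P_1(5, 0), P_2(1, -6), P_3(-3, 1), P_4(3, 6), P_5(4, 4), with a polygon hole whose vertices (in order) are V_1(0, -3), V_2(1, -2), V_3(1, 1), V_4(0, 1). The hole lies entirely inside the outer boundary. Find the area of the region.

Outer boundary:
Apply the surveyor's formula: 2A = Σ (x_i·y_{i+1} − x_{i+1}·y_i), indices taken mod 5.
Σ = (-30) + (-17) + (-21) + (-12) + (-20) = -100
Area = |Σ|/2 = 50.
Hole:
Apply Gauss's area formula: 2A = Σ (x_i·y_{i+1} − x_{i+1}·y_i), indices taken mod 4.
Σ = (3) + (3) + (1) + (0) = 7
Area = |Σ|/2 = 3.5.
Net area = 50 − 3.5 = 46.5.

46.5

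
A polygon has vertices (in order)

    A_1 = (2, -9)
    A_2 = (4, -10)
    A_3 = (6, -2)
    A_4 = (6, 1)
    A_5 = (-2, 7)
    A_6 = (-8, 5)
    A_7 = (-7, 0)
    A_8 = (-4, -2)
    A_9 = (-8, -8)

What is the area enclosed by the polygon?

A_1→A_2: (2)(-10) − (4)(-9) = 16
A_2→A_3: (4)(-2) − (6)(-10) = 52
A_3→A_4: (6)(1) − (6)(-2) = 18
A_4→A_5: (6)(7) − (-2)(1) = 44
A_5→A_6: (-2)(5) − (-8)(7) = 46
A_6→A_7: (-8)(0) − (-7)(5) = 35
A_7→A_8: (-7)(-2) − (-4)(0) = 14
A_8→A_9: (-4)(-8) − (-8)(-2) = 16
A_9→A_1: (-8)(-9) − (2)(-8) = 88
Σ = 329
Area = |Σ|/2 = 164.5.

164.5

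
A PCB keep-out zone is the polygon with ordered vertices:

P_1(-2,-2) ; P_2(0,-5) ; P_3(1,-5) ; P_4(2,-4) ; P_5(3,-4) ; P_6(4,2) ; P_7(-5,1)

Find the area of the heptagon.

P_1→P_2: (-2)(-5) − (0)(-2) = 10
P_2→P_3: (0)(-5) − (1)(-5) = 5
P_3→P_4: (1)(-4) − (2)(-5) = 6
P_4→P_5: (2)(-4) − (3)(-4) = 4
P_5→P_6: (3)(2) − (4)(-4) = 22
P_6→P_7: (4)(1) − (-5)(2) = 14
P_7→P_1: (-5)(-2) − (-2)(1) = 12
Σ = 73
Area = |Σ|/2 = 36.5.

36.5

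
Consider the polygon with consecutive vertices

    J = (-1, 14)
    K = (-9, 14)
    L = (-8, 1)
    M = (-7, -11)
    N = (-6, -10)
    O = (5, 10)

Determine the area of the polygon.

192

Apply the shoelace (surveyor's) formula: 2A = Σ (x_i·y_{i+1} − x_{i+1}·y_i), indices taken mod 6.
Cross-terms: 112, 103, 95, 4, -10, 80  ⇒  Σ = 384
Area = |Σ|/2 = 192.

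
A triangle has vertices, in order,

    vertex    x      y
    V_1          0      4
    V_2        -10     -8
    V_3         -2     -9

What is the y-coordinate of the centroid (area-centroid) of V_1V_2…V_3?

Apply the shoelace (surveyor's) formula. First the cross-terms c_i = x_i·y_{i+1} − x_{i+1}·y_i:
  40, 74, -8  ⇒  2A = 106, A = 53.
Then Σ (y_i + y_{i+1})·c_i = -1378, so ȳ = -1378 / (6·53) = -13/3.

-13/3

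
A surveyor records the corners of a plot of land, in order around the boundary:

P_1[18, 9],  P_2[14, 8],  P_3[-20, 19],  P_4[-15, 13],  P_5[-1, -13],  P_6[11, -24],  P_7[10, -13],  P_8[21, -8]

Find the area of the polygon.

733.5

Σ = (18) + (426) + (25) + (208) + (167) + (97) + (193) + (333) = 1467
Area = |Σ|/2 = 733.5.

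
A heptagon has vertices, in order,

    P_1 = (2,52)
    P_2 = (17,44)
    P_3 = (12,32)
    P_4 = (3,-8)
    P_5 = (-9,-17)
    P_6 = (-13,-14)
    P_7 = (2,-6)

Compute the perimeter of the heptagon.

166

|P_1P_2| = √((15)² + (-8)²) = √289 = 17
|P_2P_3| = √((-5)² + (-12)²) = √169 = 13
|P_3P_4| = √((-9)² + (-40)²) = √1681 = 41
|P_4P_5| = √((-12)² + (-9)²) = √225 = 15
|P_5P_6| = √((-4)² + (3)²) = √25 = 5
|P_6P_7| = √((15)² + (8)²) = √289 = 17
|P_7P_1| = √((0)² + (58)²) = √3364 = 58
Perimeter = 17 + 13 + 41 + 15 + 5 + 17 + 58 = 166.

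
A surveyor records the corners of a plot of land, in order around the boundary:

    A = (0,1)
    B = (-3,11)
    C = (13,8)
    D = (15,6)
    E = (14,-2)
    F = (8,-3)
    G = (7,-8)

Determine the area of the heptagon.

191

Σ = (3) + (-167) + (-42) + (-114) + (-26) + (-43) + (7) = -382
Area = |Σ|/2 = 191.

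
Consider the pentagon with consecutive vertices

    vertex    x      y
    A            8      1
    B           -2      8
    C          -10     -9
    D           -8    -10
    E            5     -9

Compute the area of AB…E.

Cross-terms: 66, 98, 28, 122, 77  ⇒  Σ = 391
Area = |Σ|/2 = 195.5.

195.5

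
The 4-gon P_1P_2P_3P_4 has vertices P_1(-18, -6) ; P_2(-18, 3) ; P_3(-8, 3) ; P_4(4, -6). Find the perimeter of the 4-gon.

56

|P_1P_2| = √((0)² + (9)²) = √81 = 9
|P_2P_3| = √((10)² + (0)²) = √100 = 10
|P_3P_4| = √((12)² + (-9)²) = √225 = 15
|P_4P_1| = √((-22)² + (0)²) = √484 = 22
Perimeter = 9 + 10 + 15 + 22 = 56.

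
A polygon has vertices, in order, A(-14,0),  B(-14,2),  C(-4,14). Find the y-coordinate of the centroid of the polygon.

Apply the surveyor's formula. First the cross-terms c_i = x_i·y_{i+1} − x_{i+1}·y_i:
  -28, -188, 196  ⇒  2A = -20, A = -10.
Then Σ (y_i + y_{i+1})·c_i = -320, so ȳ = -320 / (6·(-10)) = 16/3.

16/3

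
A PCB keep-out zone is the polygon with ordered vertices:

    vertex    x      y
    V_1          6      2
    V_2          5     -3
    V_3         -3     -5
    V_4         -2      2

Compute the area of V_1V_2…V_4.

47

Σ = (-28) + (-34) + (-16) + (-16) = -94
Area = |Σ|/2 = 47.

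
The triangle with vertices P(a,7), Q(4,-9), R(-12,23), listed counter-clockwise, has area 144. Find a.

-13

Write out the shoelace sum; only the two edges meeting at P involve a:
2·Area = [((-12)·7 − a·23) + (a·(-9) − 4·7)] + -16
       = -32·a + -128 = 288
⇒ a = -13.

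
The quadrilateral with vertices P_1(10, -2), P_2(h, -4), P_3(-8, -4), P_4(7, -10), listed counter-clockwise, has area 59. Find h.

2

The doubled signed area Σ (x_i y_{i+1} − x_{i+1} y_i) is linear in h.
With h=0 it equals 122; the coefficient of h is -2 (from the two edges through P_2).
So -2·h + 122 = 2·59 = 118 ⇒ h = 2.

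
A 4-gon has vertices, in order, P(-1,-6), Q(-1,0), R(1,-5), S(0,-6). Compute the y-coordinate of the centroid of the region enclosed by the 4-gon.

Apply Gauss's area formula. First the cross-terms c_i = x_i·y_{i+1} − x_{i+1}·y_i:
  -6, 5, -6, -6  ⇒  2A = -13, A = -6.5.
Then Σ (y_i + y_{i+1})·c_i = 149, so ȳ = 149 / (6·(-6.5)) = -149/39.

-149/39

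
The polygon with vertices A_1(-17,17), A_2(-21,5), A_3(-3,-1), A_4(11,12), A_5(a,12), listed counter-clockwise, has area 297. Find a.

Write out the shoelace sum; only the two edges meeting at A_5 involve a:
2·Area = [(11·12 − a·12) + (a·17 − (-17)·12)] + 283
       = 5·a + 619 = 594
⇒ a = -5.

-5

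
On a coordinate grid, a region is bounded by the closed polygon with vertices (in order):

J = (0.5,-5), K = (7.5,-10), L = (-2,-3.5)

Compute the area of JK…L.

1

Apply the shoelace (surveyor's) formula: 2A = Σ (x_i·y_{i+1} − x_{i+1}·y_i), indices taken mod 3.
Σ = (32.5) + (-46.25) + (11.75) = -2
Area = |Σ|/2 = 1.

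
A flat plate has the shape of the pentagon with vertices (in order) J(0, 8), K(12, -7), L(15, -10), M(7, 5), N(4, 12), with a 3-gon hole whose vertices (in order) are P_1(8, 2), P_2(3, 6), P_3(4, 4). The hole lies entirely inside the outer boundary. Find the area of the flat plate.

62

Outer boundary:
J→K: (0)(-7) − (12)(8) = -96
K→L: (12)(-10) − (15)(-7) = -15
L→M: (15)(5) − (7)(-10) = 145
M→N: (7)(12) − (4)(5) = 64
N→J: (4)(8) − (0)(12) = 32
Σ = 130
Area = |Σ|/2 = 65.
Hole:
Apply the shoelace (surveyor's) formula: 2A = Σ (x_i·y_{i+1} − x_{i+1}·y_i), indices taken mod 3.
Cross-terms: 42, -12, -24  ⇒  Σ = 6
Area = |Σ|/2 = 3.
Net area = 65 − 3 = 62.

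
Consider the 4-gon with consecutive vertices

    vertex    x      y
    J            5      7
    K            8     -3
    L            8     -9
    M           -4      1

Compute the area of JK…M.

Cross-terms: -71, -48, -28, -33  ⇒  Σ = -180
Area = |Σ|/2 = 90.

90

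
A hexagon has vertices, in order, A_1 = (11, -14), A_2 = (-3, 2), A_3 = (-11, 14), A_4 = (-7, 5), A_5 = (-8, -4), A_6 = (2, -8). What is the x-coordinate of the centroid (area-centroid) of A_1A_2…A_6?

-442/203

Apply Gauss's area formula. First the cross-terms c_i = x_i·y_{i+1} − x_{i+1}·y_i:
  -20, -20, 43, 68, 72, 60  ⇒  2A = 203, A = 101.5.
Then Σ (x_i + x_{i+1})·c_i = -1326, so x̄ = -1326 / (6·101.5) = -442/203.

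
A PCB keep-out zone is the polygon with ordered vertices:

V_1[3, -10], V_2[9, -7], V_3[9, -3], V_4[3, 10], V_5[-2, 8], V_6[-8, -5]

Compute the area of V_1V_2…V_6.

Apply the surveyor's formula: 2A = Σ (x_i·y_{i+1} − x_{i+1}·y_i), indices taken mod 6.
V_1→V_2: (3)(-7) − (9)(-10) = 69
V_2→V_3: (9)(-3) − (9)(-7) = 36
V_3→V_4: (9)(10) − (3)(-3) = 99
V_4→V_5: (3)(8) − (-2)(10) = 44
V_5→V_6: (-2)(-5) − (-8)(8) = 74
V_6→V_1: (-8)(-10) − (3)(-5) = 95
Σ = 417
Area = |Σ|/2 = 208.5.

208.5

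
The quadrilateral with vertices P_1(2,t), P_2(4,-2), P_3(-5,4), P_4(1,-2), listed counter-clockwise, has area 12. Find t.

-4

Write out the shoelace sum; only the two edges meeting at P_1 involve t:
2·Area = [(1·t − 2·(-2)) + (2·(-2) − 4·t)] + 12
       = -3·t + 12 = 24
⇒ t = -4.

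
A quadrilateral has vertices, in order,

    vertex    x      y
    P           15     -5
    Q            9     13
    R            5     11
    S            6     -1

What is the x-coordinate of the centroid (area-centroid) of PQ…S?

Apply Gauss's area formula. First the cross-terms c_i = x_i·y_{i+1} − x_{i+1}·y_i:
  240, 34, -71, -15  ⇒  2A = 188, A = 94.
Then Σ (x_i + x_{i+1})·c_i = 5140, so x̄ = 5140 / (6·94) = 1285/141.

1285/141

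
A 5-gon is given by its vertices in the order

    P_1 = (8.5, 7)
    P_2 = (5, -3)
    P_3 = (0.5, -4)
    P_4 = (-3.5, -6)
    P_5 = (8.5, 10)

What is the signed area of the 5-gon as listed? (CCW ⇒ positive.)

-52.75

Apply the surveyor's formula: 2A = Σ (x_i·y_{i+1} − x_{i+1}·y_i), indices taken mod 5.
Σ = (-60.5) + (-18.5) + (-17) + (16) + (-25.5) = -105.5
Signed area = Σ/2 = -52.75 (negative ⇒ clockwise traversal).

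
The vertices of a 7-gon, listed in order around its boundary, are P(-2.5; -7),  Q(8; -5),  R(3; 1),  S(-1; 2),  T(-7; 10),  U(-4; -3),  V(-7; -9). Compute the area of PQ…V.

Apply the surveyor's formula: 2A = Σ (x_i·y_{i+1} − x_{i+1}·y_i), indices taken mod 7.
Σ = (68.5) + (23) + (7) + (4) + (61) + (15) + (26.5) = 205
Area = |Σ|/2 = 102.5.

102.5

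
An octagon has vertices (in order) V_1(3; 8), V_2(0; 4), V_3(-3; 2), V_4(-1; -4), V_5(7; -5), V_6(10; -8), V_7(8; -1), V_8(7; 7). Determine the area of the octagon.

Apply the shoelace (surveyor's) formula: 2A = Σ (x_i·y_{i+1} − x_{i+1}·y_i), indices taken mod 8.
Σ = (12) + (12) + (14) + (33) + (-6) + (54) + (63) + (35) = 217
Area = |Σ|/2 = 108.5.

108.5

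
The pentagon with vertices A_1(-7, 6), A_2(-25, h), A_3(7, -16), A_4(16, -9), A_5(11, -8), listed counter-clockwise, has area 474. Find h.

Write out the shoelace sum; only the two edges meeting at A_2 involve h:
2·Area = [((-7)·h − (-25)·6) + ((-25)·(-16) − 7·h)] + 174
       = -14·h + 724 = 948
⇒ h = -16.

-16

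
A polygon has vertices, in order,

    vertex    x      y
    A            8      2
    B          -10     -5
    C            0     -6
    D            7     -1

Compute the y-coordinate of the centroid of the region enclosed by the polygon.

Apply the surveyor's formula. First the cross-terms c_i = x_i·y_{i+1} − x_{i+1}·y_i:
  -20, 60, 42, 22  ⇒  2A = 104, A = 52.
Then Σ (y_i + y_{i+1})·c_i = -872, so ȳ = -872 / (6·52) = -109/39.

-109/39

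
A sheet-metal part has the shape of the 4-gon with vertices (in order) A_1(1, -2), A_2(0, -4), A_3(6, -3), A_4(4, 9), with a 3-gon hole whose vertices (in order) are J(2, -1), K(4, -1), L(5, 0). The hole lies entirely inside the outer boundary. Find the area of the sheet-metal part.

Outer boundary:
Apply Gauss's area formula: 2A = Σ (x_i·y_{i+1} − x_{i+1}·y_i), indices taken mod 4.
Σ = (-4) + (24) + (66) + (-17) = 69
Area = |Σ|/2 = 34.5.
Hole:
Σ = (2) + (5) + (-5) = 2
Area = |Σ|/2 = 1.
Net area = 34.5 − 1 = 33.5.

33.5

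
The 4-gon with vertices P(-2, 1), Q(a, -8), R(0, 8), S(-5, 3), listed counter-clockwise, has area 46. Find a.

5

The doubled signed area Σ (x_i y_{i+1} − x_{i+1} y_i) is linear in a.
With a=0 it equals 57; the coefficient of a is 7 (from the two edges through Q).
So 7·a + 57 = 2·46 = 92 ⇒ a = 5.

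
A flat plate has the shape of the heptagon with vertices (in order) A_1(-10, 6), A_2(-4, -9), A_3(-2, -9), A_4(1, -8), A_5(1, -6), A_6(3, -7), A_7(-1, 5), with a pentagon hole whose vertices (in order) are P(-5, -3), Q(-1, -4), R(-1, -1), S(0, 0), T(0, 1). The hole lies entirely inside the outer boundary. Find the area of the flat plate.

Outer boundary:
Apply the shoelace formula: 2A = Σ (x_i·y_{i+1} − x_{i+1}·y_i), indices taken mod 7.
Σ = (114) + (18) + (25) + (2) + (11) + (8) + (44) = 222
Area = |Σ|/2 = 111.
Hole:
Apply the surveyor's formula: 2A = Σ (x_i·y_{i+1} − x_{i+1}·y_i), indices taken mod 5.
Cross-terms: 17, -3, 0, 0, 5  ⇒  Σ = 19
Area = |Σ|/2 = 9.5.
Net area = 111 − 9.5 = 101.5.

101.5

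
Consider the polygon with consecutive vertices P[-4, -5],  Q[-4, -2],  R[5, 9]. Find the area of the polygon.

13.5

Cross-terms: -12, -26, 11  ⇒  Σ = -27
Area = |Σ|/2 = 13.5.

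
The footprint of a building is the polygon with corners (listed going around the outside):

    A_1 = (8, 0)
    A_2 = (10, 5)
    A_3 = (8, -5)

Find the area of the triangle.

Σ = (40) + (-90) + (40) = -10
Area = |Σ|/2 = 5.

5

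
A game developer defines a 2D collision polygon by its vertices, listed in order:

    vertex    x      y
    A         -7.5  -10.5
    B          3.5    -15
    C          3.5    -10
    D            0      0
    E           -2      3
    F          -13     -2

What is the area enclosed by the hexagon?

165.625

Apply the surveyor's formula: 2A = Σ (x_i·y_{i+1} − x_{i+1}·y_i), indices taken mod 6.
A→B: (-7.5)(-15) − (3.5)(-10.5) = 149.25
B→C: (3.5)(-10) − (3.5)(-15) = 17.5
C→D: (3.5)(0) − (0)(-10) = 0
D→E: (0)(3) − (-2)(0) = 0
E→F: (-2)(-2) − (-13)(3) = 43
F→A: (-13)(-10.5) − (-7.5)(-2) = 121.5
Σ = 331.25
Area = |Σ|/2 = 165.625.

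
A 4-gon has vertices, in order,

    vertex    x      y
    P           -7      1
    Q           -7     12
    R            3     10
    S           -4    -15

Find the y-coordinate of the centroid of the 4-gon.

Apply the shoelace formula. First the cross-terms c_i = x_i·y_{i+1} − x_{i+1}·y_i:
  -77, -106, -5, -109  ⇒  2A = -297, A = -148.5.
Then Σ (y_i + y_{i+1})·c_i = -1782, so ȳ = -1782 / (6·(-148.5)) = 2.

2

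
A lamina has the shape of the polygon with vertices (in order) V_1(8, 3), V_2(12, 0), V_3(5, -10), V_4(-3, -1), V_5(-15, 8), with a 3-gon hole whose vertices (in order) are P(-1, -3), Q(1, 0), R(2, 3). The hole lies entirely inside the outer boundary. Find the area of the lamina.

Outer boundary:
V_1→V_2: (8)(0) − (12)(3) = -36
V_2→V_3: (12)(-10) − (5)(0) = -120
V_3→V_4: (5)(-1) − (-3)(-10) = -35
V_4→V_5: (-3)(8) − (-15)(-1) = -39
V_5→V_1: (-15)(3) − (8)(8) = -109
Σ = -339
Area = |Σ|/2 = 169.5.
Hole:
Apply the surveyor's formula: 2A = Σ (x_i·y_{i+1} − x_{i+1}·y_i), indices taken mod 3.
P→Q: (-1)(0) − (1)(-3) = 3
Q→R: (1)(3) − (2)(0) = 3
R→P: (2)(-3) − (-1)(3) = -3
Σ = 3
Area = |Σ|/2 = 1.5.
Net area = 169.5 − 1.5 = 168.

168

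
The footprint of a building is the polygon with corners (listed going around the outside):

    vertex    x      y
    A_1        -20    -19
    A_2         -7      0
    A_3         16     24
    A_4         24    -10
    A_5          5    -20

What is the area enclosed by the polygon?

Apply Gauss's area formula: 2A = Σ (x_i·y_{i+1} − x_{i+1}·y_i), indices taken mod 5.
A_1→A_2: (-20)(0) − (-7)(-19) = -133
A_2→A_3: (-7)(24) − (16)(0) = -168
A_3→A_4: (16)(-10) − (24)(24) = -736
A_4→A_5: (24)(-20) − (5)(-10) = -430
A_5→A_1: (5)(-19) − (-20)(-20) = -495
Σ = -1962
Area = |Σ|/2 = 981.

981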